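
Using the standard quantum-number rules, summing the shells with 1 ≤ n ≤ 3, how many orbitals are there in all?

14

Shell n has n² orbitals: 1²=1 + 2²=4 + 3²=9 = 14 orbitals.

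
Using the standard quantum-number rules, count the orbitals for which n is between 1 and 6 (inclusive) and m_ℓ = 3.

Count contributing orbitals for each principal shell:
n=4 → 1; n=5 → 2; n=6 → 3.
Total orbitals: 1 + 2 + 3 = 6.

6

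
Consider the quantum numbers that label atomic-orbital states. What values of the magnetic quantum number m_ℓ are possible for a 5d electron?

The 5d subshell has ℓ = 2, and m_ℓ takes every integer from −ℓ to +ℓ. With ℓ = 2 that gives the 5 values -2, -1, 0, 1, 2.

-2, -1, 0, 1, 2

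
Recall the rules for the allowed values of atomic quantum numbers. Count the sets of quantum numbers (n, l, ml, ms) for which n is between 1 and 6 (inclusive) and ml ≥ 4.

For each n in the range, tally the orbitals obeying ml ≥ 4:
n=5 → 1; n=6 → 3.
Orbitals: 1 + 3 = 4. Including both spin states (ms = ±1/2) gives 2 × 4 = 8 states.

8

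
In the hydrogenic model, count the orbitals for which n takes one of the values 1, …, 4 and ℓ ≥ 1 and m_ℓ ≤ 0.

Per-shell orbital counts meeting the constraint:
n=2 → 2; n=3 → 5; n=4 → 9.
Total orbitals: 2 + 5 + 9 = 16.

16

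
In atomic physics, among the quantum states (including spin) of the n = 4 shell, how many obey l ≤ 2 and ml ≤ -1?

Go through l = 0, …, 3 (the values permitted for n = 4).
Contributions: l=1 → 1; l=2 → 2.
Orbitals: 1 + 2 = 3. Each orbital carries two spin states, so 3 × 2 = 6 states.

6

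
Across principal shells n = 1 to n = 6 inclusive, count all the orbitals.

Shell n has n² orbitals: 1²=1 + 2²=4 + 3²=9 + 4²=16 + 5²=25 + 6²=36 = 91 orbitals.

91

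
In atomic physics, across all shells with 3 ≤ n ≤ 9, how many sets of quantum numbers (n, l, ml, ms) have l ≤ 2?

126

Go shell by shell, enumerating (l, ml) with l ≤ 2:
n=3 → 9; n=4 → 9; n=5 → 9; n=6 → 9; n=7 → 9; n=8 → 9; n=9 → 9.
Orbitals: 9 + 9 + 9 + 9 + 9 + 9 + 9 = 63. Including both spin states (ms = ±1/2) gives 2 × 63 = 126 states.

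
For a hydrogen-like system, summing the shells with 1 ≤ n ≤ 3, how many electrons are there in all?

Shell n has n² orbitals: 1²=1 + 2²=4 + 3²=9 = 14 orbitals.
Two spin states per orbital: 2 × 14 = 28 electrons.

28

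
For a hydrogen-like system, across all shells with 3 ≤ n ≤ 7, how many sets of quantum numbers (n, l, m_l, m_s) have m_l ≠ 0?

220

Work shell by shell — for each n, count the (l, m_l) pairs that satisfy m_l ≠ 0:
n=3 → 6; n=4 → 12; n=5 → 20; n=6 → 30; n=7 → 42.
Orbitals: 6 + 12 + 20 + 30 + 42 = 110. Including both spin states (m_s = ±1/2) gives 2 × 110 = 220 states.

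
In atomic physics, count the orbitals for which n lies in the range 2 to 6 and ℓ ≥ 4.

29

Go shell by shell, enumerating (ℓ, m_ℓ) with ℓ ≥ 4:
n=5 → 9; n=6 → 20.
Total orbitals: 9 + 20 = 29.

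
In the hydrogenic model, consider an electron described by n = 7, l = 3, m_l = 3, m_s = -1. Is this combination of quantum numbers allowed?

The spin quantum number for an electron can only be m_s = +1/2 or −1/2; m_s = -1 is not one of those.

Not allowed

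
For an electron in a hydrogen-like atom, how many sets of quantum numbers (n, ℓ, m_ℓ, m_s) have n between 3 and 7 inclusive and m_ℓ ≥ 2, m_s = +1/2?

Go shell by shell, enumerating (ℓ, m_ℓ) with m_ℓ ≥ 2:
n=3 → 1; n=4 → 3; n=5 → 6; n=6 → 10; n=7 → 15.
Orbitals: 1 + 3 + 6 + 10 + 15 = 35. With m_s fixed to +1/2 there is one state per orbital, so 35 states.

35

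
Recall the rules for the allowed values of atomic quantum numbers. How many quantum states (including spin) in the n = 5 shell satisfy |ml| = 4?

The n = 5 shell has l = 0 through 4; check each.
The (l, ml) pairs meeting |ml| = 4 give: l=4 → 2.
Orbitals: 2. Each orbital carries two spin states, so 2 × 2 = 4 states.

4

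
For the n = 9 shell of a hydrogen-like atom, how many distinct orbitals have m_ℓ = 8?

For n = 9, ℓ ranges over 0 … 8.
The (ℓ, m_ℓ) pairs meeting m_ℓ = 8 give: ℓ=8 → 1.
Total orbitals: 1.

1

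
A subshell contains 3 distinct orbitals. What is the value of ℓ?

ℓ = 1 (p)

2ℓ+1 = 3 gives ℓ = 1.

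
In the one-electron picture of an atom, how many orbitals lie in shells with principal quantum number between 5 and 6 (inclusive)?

Shell n has n² orbitals: 5²=25 + 6²=36 = 61 orbitals.

61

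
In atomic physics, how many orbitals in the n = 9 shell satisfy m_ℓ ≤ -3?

21

Go through ℓ = 0, …, 8 (the values permitted for n = 9).
Contributions: ℓ=3 → 1; ℓ=4 → 2; ℓ=5 → 3; ℓ=6 → 4; ℓ=7 → 5; ℓ=8 → 6.
Total orbitals: 1 + 2 + 3 + 4 + 5 + 6 = 21.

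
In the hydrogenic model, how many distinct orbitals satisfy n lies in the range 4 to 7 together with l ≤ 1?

Treat each shell separately and count matching orbitals:
n=4 → 4; n=5 → 4; n=6 → 4; n=7 → 4.
Total orbitals: 4 + 4 + 4 + 4 = 16.

16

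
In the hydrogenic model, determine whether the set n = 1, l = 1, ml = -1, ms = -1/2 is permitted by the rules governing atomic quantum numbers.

No

The orbital quantum number must satisfy 0 ≤ l ≤ n−1. With n = 1 the allowed l values are 0, so l = 1 is out of range.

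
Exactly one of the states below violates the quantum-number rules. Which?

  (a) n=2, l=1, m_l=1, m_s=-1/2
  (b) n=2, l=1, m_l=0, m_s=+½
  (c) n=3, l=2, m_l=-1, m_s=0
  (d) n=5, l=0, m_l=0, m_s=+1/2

(c) has m_s = 0, but an electron's spin must be ±1/2.
The remaining sets (a), (b), (d) satisfy all four rules.

(c)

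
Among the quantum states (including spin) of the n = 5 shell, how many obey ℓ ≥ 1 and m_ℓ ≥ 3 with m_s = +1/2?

With n = 5 the allowed ℓ are 0, 1, …, 4.
Orbitals with ℓ ≥ 1 and m_ℓ ≥ 3, by ℓ: ℓ=3 → 1; ℓ=4 → 2.
Orbitals: 1 + 2 = 3. With m_s fixed to a single value there is one state per orbital, giving 3 states.

3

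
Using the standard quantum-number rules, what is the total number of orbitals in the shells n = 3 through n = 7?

Shell n has n² orbitals: 3²=9 + 4²=16 + 5²=25 + 6²=36 + 7²=49 = 135 orbitals.

135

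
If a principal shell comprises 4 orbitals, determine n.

n = 2

n² = 4 ⇒ n = 2.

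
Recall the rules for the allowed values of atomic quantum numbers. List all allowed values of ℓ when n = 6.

0, 1, 2, 3, 4, 5

ℓ is an integer with 0 ≤ ℓ ≤ n−1, so for n = 6: ℓ = 0, 1, 2, 3, 4, 5.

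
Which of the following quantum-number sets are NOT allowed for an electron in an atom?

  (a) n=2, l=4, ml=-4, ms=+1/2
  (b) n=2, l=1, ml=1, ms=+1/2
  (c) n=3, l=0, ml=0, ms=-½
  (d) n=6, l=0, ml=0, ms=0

(a) and (d)

(a) has l = 4 ≥ n = 2, violating 0 ≤ l ≤ n−1.
(d) has ms = 0, but an electron's spin must be ±1/2.
The remaining sets (b), (c) satisfy all four rules.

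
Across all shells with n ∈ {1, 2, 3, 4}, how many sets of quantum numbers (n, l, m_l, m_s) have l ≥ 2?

34

For each n in the range, tally the orbitals obeying l ≥ 2:
n=3 → 5; n=4 → 12.
Orbitals: 5 + 12 = 17. Including both spin states (m_s = ±1/2) gives 2 × 17 = 34 states.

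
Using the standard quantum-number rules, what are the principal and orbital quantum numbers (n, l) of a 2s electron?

n = 2, l = 0

The leading integer gives n = 2; the letter 's' means l = 0.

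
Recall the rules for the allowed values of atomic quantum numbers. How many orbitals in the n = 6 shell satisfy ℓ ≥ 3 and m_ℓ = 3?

Go through ℓ = 0, …, 5 (the values permitted for n = 6).
The (ℓ, m_ℓ) pairs meeting ℓ ≥ 3 and m_ℓ = 3 give: ℓ=3 → 1; ℓ=4 → 1; ℓ=5 → 1.
Total orbitals: 1 + 1 + 1 = 3.

3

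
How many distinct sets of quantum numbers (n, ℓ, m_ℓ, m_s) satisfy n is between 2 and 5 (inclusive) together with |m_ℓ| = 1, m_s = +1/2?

20

Go shell by shell, enumerating (ℓ, m_ℓ) with |m_ℓ| = 1:
n=2 → 2; n=3 → 4; n=4 → 6; n=5 → 8.
Orbitals: 2 + 4 + 6 + 8 = 20. With m_s fixed to +1/2 there is one state per orbital, so 20 states.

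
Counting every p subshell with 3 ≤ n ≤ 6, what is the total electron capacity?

A p subshell (l = 1) exists for every n ≥ 2, so shells n = 3, 4, 5, 6 each contribute one — 4 subshells.
Since each p subshell holds 2(2·1+1) = 6 electrons, the total is 4 × 6 = 24.

24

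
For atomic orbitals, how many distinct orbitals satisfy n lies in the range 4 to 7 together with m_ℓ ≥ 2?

34

Go shell by shell, enumerating (ℓ, m_ℓ) with m_ℓ ≥ 2:
n=4 → 3; n=5 → 6; n=6 → 10; n=7 → 15.
Total orbitals: 3 + 6 + 10 + 15 = 34.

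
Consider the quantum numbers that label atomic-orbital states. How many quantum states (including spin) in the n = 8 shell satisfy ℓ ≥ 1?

126

Orbitals with ℓ ≥ 1, by ℓ: ℓ=1 → 3; ℓ=2 → 5; ℓ=3 → 7; ℓ=4 → 9; ℓ=5 → 11; ℓ=6 → 13; ℓ=7 → 15.
Orbitals: 3 + 5 + 7 + 9 + 11 + 13 + 15 = 63. Each orbital carries two spin states, so 63 × 2 = 126 states.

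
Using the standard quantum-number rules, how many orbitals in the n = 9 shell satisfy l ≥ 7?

32

The n = 9 shell has l = 0 through 8; check each.
Orbitals with l ≥ 7, by l: l=7 → 15; l=8 → 17.
Total orbitals: 15 + 17 = 32.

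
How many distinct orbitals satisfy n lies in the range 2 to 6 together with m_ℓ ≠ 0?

70

Per-shell orbital counts meeting the constraint:
n=2 → 2; n=3 → 6; n=4 → 12; n=5 → 20; n=6 → 30.
Total orbitals: 2 + 6 + 12 + 20 + 30 = 70.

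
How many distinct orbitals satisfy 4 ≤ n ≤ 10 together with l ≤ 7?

318

For each n in the range, tally the orbitals obeying l ≤ 7:
n=4 → 16; n=5 → 25; n=6 → 36; n=7 → 49; n=8 → 64; n=9 → 64; n=10 → 64.
Total orbitals: 16 + 25 + 36 + 49 + 64 + 64 + 64 = 318.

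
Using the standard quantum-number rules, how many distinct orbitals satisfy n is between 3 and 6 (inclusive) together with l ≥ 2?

70

Go shell by shell, enumerating (l, m_l) with l ≥ 2:
n=3 → 5; n=4 → 12; n=5 → 21; n=6 → 32.
Total orbitals: 5 + 12 + 21 + 32 = 70.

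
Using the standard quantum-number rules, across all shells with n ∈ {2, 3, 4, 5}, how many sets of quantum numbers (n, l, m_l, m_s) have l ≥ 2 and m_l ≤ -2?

20

For each n in the range, tally the orbitals obeying l ≥ 2 and m_l ≤ -2:
n=3 → 1; n=4 → 3; n=5 → 6.
Orbitals: 1 + 3 + 6 = 10. Including both spin states (m_s = ±1/2) gives 2 × 10 = 20 states.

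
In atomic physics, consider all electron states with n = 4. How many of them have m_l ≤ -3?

2

The (l, m_l) pairs meeting m_l ≤ -3 give: l=3 → 1.
Orbitals: 1. Each orbital carries two spin states, so 1 × 2 = 2 states.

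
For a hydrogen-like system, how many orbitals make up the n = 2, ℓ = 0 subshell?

A subshell has 2ℓ+1 orbitals; with ℓ = 0, that's 1.

1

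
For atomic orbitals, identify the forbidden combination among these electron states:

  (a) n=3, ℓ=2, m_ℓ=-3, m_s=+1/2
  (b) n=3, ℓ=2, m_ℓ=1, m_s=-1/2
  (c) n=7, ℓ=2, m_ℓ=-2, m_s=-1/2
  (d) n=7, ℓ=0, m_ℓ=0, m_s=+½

(a) has |m_ℓ| = 3 > ℓ = 2, violating −ℓ ≤ m_ℓ ≤ ℓ.
The remaining sets (b), (c), (d) satisfy all four rules.

(a)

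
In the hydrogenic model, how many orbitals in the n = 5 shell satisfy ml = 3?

2

For n = 5, l ranges over 0 … 4.
Orbitals with ml = 3, by l: l=3 → 1; l=4 → 1.
Total orbitals: 1 + 1 = 2.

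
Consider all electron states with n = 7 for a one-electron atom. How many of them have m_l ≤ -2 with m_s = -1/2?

With n = 7 the allowed l are 0, 1, …, 6.
The (l, m_l) pairs meeting m_l ≤ -2 give: l=2 → 1; l=3 → 2; l=4 → 3; l=5 → 4; l=6 → 5.
Orbitals: 1 + 2 + 3 + 4 + 5 = 15. With m_s fixed to a single value there is one state per orbital, giving 15 states.

15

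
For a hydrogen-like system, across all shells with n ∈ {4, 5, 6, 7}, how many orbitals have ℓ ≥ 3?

Per-shell orbital counts meeting the constraint:
n=4 → 7; n=5 → 16; n=6 → 27; n=7 → 40.
Total orbitals: 7 + 16 + 27 + 40 = 90.

90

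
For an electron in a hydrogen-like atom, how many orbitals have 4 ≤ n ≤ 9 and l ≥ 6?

Go shell by shell, enumerating (l, ml) with l ≥ 6:
n=7 → 13; n=8 → 28; n=9 → 45.
Total orbitals: 13 + 28 + 45 = 86.

86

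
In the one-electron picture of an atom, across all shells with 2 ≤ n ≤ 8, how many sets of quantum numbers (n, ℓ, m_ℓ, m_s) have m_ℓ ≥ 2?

Per-shell orbital counts meeting the constraint:
n=3 → 1; n=4 → 3; n=5 → 6; n=6 → 10; n=7 → 15; n=8 → 21.
Orbitals: 1 + 3 + 6 + 10 + 15 + 21 = 56. Including both spin states (m_s = ±1/2) gives 2 × 56 = 112 states.

112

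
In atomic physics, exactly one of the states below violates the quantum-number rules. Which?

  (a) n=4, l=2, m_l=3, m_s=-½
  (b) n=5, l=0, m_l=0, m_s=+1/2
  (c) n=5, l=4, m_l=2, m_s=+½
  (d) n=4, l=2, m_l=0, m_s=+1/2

(a)

(a) has |m_l| = 3 > l = 2, violating −l ≤ m_l ≤ l.
The remaining sets (b), (c), (d) satisfy all four rules.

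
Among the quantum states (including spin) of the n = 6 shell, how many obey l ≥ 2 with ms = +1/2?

With n = 6 the allowed l are 0, 1, …, 5.
Orbitals with l ≥ 2, by l: l=2 → 5; l=3 → 7; l=4 → 9; l=5 → 11.
Orbitals: 5 + 7 + 9 + 11 = 32. With ms fixed to a single value there is one state per orbital, giving 32 states.

32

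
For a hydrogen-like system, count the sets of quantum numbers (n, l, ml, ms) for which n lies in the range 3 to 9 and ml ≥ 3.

112

Go shell by shell, enumerating (l, ml) with ml ≥ 3:
n=4 → 1; n=5 → 3; n=6 → 6; n=7 → 10; n=8 → 15; n=9 → 21.
Orbitals: 1 + 3 + 6 + 10 + 15 + 21 = 56. Including both spin states (ms = ±1/2) gives 2 × 56 = 112 states.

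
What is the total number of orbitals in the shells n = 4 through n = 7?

126

Shell n has n² orbitals: 4²=16 + 5²=25 + 6²=36 + 7²=49 = 126 orbitals.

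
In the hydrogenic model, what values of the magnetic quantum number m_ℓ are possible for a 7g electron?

The 7g subshell has ℓ = 4, and m_ℓ takes every integer from −ℓ to +ℓ. With ℓ = 4 that gives the 9 values -4, -3, -2, -1, 0, 1, 2, 3, 4.

-4, -3, -2, -1, 0, 1, 2, 3, 4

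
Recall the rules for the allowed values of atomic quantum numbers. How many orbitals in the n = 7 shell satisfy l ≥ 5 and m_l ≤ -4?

Per l-value: l=5 → 2; l=6 → 3.
Total orbitals: 2 + 3 = 5.

5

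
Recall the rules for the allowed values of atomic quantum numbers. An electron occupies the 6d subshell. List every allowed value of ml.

-2, -1, 0, 1, 2

The 6d subshell has l = 2, and ml takes every integer from −l to +l. With l = 2 that gives the 5 values -2, -1, 0, 1, 2.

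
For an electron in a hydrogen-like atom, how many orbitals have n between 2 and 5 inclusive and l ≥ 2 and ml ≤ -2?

Treat each shell separately and count matching orbitals:
n=3 → 1; n=4 → 3; n=5 → 6.
Total orbitals: 1 + 3 + 6 = 10.

10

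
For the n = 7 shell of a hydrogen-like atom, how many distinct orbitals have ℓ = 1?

Go through ℓ = 0, …, 6 (the values permitted for n = 7).
Orbitals with ℓ = 1, by ℓ: ℓ=1 → 3.
Total orbitals: 3.

3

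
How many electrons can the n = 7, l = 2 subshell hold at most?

10

A subshell with l = 2 has 2l+1 = 5 orbitals, each holding 2 electrons (spin ±1/2), so 5 × 2 = 10.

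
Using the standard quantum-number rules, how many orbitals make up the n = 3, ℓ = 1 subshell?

3

A subshell has 2ℓ+1 orbitals; with ℓ = 1, that's 3.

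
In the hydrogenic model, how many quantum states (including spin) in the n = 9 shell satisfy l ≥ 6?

Go through l = 0, …, 8 (the values permitted for n = 9).
Per l-value: l=6 → 13; l=7 → 15; l=8 → 17.
Orbitals: 13 + 15 + 17 = 45. Each orbital carries two spin states, so 45 × 2 = 90 states.

90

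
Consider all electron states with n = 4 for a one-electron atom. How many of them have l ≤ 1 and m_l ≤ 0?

6

With n = 4 the allowed l are 0, 1, …, 3.
Per l-value: l=0 → 1; l=1 → 2.
Orbitals: 1 + 2 = 3. Each orbital carries two spin states, so 3 × 2 = 6 states.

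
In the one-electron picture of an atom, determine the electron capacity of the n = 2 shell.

A shell holds 2n² electrons: 2 × 2² = 2 × 4 = 8.

8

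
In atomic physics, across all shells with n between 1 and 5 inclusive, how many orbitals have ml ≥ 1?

For each n in the range, tally the orbitals obeying ml ≥ 1:
n=2 → 1; n=3 → 3; n=4 → 6; n=5 → 10.
Total orbitals: 1 + 3 + 6 + 10 = 20.

20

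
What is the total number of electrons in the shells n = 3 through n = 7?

Shell n has n² orbitals: 3²=9 + 4²=16 + 5²=25 + 6²=36 + 7²=49 = 135 orbitals.
Two spin states per orbital: 2 × 135 = 270 electrons.

270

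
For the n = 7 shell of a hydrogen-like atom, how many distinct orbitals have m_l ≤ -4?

Orbitals with m_l ≤ -4, by l: l=4 → 1; l=5 → 2; l=6 → 3.
Total orbitals: 1 + 2 + 3 = 6.

6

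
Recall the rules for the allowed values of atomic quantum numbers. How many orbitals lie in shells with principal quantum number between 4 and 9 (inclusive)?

271

Shell n has n² orbitals: 4²=16 + 5²=25 + 6²=36 + 7²=49 + 8²=64 + 9²=81 = 271 orbitals.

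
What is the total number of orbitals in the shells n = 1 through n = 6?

Shell n has n² orbitals: 1²=1 + 2²=4 + 3²=9 + 4²=16 + 5²=25 + 6²=36 = 91 orbitals.

91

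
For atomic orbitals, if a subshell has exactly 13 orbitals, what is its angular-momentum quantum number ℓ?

ℓ = 6 (i)

2ℓ+1 = 13 gives ℓ = 6.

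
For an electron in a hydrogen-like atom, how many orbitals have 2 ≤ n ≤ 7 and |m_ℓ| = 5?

For each n in the range, tally the orbitals obeying |m_ℓ| = 5:
n=6 → 2; n=7 → 4.
Total orbitals: 2 + 4 = 6.

6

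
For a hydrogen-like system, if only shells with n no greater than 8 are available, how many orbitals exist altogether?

204

Total orbitals = 1² + 2² + 3² + 4² + 5² + 6² + 7² + 8² = 204.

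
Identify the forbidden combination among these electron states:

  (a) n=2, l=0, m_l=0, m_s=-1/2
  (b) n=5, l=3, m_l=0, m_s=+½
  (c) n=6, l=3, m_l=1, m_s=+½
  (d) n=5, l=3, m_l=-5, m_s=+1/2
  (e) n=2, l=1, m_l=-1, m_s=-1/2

(d)

(d) has |m_l| = 5 > l = 3, violating −l ≤ m_l ≤ l.
The remaining sets (a), (b), (c), (e) satisfy all four rules.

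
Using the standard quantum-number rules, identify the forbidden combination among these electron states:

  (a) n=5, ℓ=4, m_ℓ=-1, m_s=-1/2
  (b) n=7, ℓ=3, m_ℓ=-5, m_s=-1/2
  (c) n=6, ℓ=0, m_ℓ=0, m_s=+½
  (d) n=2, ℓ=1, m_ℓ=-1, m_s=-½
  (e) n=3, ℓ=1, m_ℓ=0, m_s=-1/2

(b) has |m_ℓ| = 5 > ℓ = 3, violating −ℓ ≤ m_ℓ ≤ ℓ.
The remaining sets (a), (c), (d), (e) satisfy all four rules.

(b)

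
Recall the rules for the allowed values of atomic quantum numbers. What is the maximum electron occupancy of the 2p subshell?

6

A subshell with l = 1 has 2l+1 = 3 orbitals, each holding 2 electrons (spin ±1/2), so 3 × 2 = 6.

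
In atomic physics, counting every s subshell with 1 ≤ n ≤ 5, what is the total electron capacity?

An s subshell (l = 0) exists for every n ≥ 1, so shells n = 1, 2, 3, 4, 5 each contribute one — 5 subshells.
Since each s subshell holds 2(2·0+1) = 2 electrons, the total is 5 × 2 = 10.

10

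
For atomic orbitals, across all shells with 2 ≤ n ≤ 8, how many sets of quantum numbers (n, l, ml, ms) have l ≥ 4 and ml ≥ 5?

20

For each n in the range, tally the orbitals obeying l ≥ 4 and ml ≥ 5:
n=6 → 1; n=7 → 3; n=8 → 6.
Orbitals: 1 + 3 + 6 = 10. Including both spin states (ms = ±1/2) gives 2 × 10 = 20 states.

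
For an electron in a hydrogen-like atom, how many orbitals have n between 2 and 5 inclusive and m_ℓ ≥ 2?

10

Work shell by shell — for each n, count the (ℓ, m_ℓ) pairs that satisfy m_ℓ ≥ 2:
n=3 → 1; n=4 → 3; n=5 → 6.
Total orbitals: 1 + 3 + 6 = 10.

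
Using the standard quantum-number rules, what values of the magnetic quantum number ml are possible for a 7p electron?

-1, 0, 1

The 7p subshell has l = 1, and ml takes every integer from −l to +l. With l = 1 that gives the 3 values -1, 0, 1.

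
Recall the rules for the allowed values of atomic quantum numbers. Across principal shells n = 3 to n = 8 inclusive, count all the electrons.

398

Shell n has n² orbitals: 3²=9 + 4²=16 + 5²=25 + 6²=36 + 7²=49 + 8²=64 = 199 orbitals.
Two spin states per orbital: 2 × 199 = 398 electrons.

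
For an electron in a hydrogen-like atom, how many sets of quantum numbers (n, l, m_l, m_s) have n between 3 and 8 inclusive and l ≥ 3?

290

Per-shell orbital counts meeting the constraint:
n=4 → 7; n=5 → 16; n=6 → 27; n=7 → 40; n=8 → 55.
Orbitals: 7 + 16 + 27 + 40 + 55 = 145. Including both spin states (m_s = ±1/2) gives 2 × 145 = 290 states.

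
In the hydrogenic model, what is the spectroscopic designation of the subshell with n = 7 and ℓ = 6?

7i

ℓ = 6 corresponds to the letter 'i', so the subshell is 7i.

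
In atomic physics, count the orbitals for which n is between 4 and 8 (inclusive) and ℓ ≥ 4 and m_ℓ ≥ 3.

30

Per-shell orbital counts meeting the constraint:
n=5 → 2; n=6 → 5; n=7 → 9; n=8 → 14.
Total orbitals: 2 + 5 + 9 + 14 = 30.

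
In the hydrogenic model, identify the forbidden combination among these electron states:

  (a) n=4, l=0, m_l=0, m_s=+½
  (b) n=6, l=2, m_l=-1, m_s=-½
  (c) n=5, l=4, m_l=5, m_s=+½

(c)

(c) has |m_l| = 5 > l = 4, violating −l ≤ m_l ≤ l.
The remaining sets (a), (b) satisfy all four rules.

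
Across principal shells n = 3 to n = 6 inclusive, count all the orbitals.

Shell n has n² orbitals: 3²=9 + 4²=16 + 5²=25 + 6²=36 = 86 orbitals.

86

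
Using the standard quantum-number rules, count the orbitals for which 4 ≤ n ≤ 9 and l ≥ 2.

247

Go shell by shell, enumerating (l, m_l) with l ≥ 2:
n=4 → 12; n=5 → 21; n=6 → 32; n=7 → 45; n=8 → 60; n=9 → 77.
Total orbitals: 12 + 21 + 32 + 45 + 60 + 77 = 247.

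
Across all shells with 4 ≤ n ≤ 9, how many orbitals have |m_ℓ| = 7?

6

Per-shell orbital counts meeting the constraint:
n=8 → 2; n=9 → 4.
Total orbitals: 2 + 4 = 6.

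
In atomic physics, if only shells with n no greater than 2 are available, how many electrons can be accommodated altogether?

Total orbitals = 1² + 2² = 5. Doubling for spin gives 10 electrons.

10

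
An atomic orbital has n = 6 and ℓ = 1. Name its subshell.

6p

ℓ = 1 corresponds to the letter 'p', so the subshell is 6p.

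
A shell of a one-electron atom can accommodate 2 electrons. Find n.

n = 1

2n² = 2 ⇒ n² = 1 ⇒ n = 1.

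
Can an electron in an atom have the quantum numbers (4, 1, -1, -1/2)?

Valid

n = 4 is a positive integer. l = 1 satisfies 0 ≤ l ≤ n−1 = 3. m_l = -1 lies in the range −l … +l (here −1 … 1). m_s = -1/2 is one of ±1/2.
All four constraints are satisfied.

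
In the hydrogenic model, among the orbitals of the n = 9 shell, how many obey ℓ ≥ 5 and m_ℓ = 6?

The (ℓ, m_ℓ) pairs meeting ℓ ≥ 5 and m_ℓ = 6 give: ℓ=6 → 1; ℓ=7 → 1; ℓ=8 → 1.
Total orbitals: 1 + 1 + 1 = 3.

3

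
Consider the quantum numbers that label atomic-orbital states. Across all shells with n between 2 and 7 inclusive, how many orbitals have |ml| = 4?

12

Work shell by shell — for each n, count the (l, ml) pairs that satisfy |ml| = 4:
n=5 → 2; n=6 → 4; n=7 → 6.
Total orbitals: 2 + 4 + 6 = 12.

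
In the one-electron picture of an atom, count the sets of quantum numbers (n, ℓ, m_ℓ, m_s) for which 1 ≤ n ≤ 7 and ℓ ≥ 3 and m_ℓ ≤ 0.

Treat each shell separately and count matching orbitals:
n=4 → 4; n=5 → 9; n=6 → 15; n=7 → 22.
Orbitals: 4 + 9 + 15 + 22 = 50. Including both spin states (m_s = ±1/2) gives 2 × 50 = 100 states.

100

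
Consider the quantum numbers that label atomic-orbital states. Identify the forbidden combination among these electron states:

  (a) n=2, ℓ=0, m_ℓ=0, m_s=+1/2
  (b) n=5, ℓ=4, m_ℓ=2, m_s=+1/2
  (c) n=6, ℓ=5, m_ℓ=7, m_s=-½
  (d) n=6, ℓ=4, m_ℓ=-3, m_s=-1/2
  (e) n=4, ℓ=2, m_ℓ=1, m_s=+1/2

(c) has |m_ℓ| = 7 > ℓ = 5, violating −ℓ ≤ m_ℓ ≤ ℓ.
The remaining sets (a), (b), (d), (e) satisfy all four rules.

(c)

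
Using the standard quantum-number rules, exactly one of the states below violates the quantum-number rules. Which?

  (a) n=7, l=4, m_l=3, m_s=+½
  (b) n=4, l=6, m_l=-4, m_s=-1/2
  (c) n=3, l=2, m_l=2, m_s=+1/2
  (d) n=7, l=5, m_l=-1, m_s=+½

(b) has l = 6 ≥ n = 4, violating 0 ≤ l ≤ n−1.
The remaining sets (a), (c), (d) satisfy all four rules.

(b)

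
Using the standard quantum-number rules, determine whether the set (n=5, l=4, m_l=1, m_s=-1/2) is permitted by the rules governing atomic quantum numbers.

Yes

n = 5 is a positive integer. l = 4 satisfies 0 ≤ l ≤ n−1 = 4. m_l = 1 lies in the range −l … +l (here −4 … 4). m_s = -1/2 is one of ±1/2.
All four constraints are satisfied.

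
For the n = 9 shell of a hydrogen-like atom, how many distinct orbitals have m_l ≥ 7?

3

Contributions: l=7 → 1; l=8 → 2.
Total orbitals: 1 + 2 = 3.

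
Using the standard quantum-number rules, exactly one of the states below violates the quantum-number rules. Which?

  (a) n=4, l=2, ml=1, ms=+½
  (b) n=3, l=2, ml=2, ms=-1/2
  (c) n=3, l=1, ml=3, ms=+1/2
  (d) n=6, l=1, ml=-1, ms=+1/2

(c) has |ml| = 3 > l = 1, violating −l ≤ ml ≤ l.
The remaining sets (a), (b), (d) satisfy all four rules.

(c)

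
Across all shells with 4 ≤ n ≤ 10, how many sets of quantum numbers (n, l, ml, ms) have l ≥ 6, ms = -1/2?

150

Work shell by shell — for each n, count the (l, ml) pairs that satisfy l ≥ 6:
n=7 → 13; n=8 → 28; n=9 → 45; n=10 → 64.
Orbitals: 13 + 28 + 45 + 64 = 150. With ms fixed to -1/2 there is one state per orbital, so 150 states.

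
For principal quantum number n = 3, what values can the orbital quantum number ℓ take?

0, 1, 2

ℓ is an integer with 0 ≤ ℓ ≤ n−1, so for n = 3: ℓ = 0, 1, 2.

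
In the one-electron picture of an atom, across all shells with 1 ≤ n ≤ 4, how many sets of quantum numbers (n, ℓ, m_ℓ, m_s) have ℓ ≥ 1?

52

Go shell by shell, enumerating (ℓ, m_ℓ) with ℓ ≥ 1:
n=2 → 3; n=3 → 8; n=4 → 15.
Orbitals: 3 + 8 + 15 = 26. Including both spin states (m_s = ±1/2) gives 2 × 26 = 52 states.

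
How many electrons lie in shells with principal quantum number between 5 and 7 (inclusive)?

220

Shell n has n² orbitals: 5²=25 + 6²=36 + 7²=49 = 110 orbitals.
Two spin states per orbital: 2 × 110 = 220 electrons.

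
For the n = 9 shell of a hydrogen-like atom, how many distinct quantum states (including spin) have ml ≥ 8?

Go through l = 0, …, 8 (the values permitted for n = 9).
The (l, ml) pairs meeting ml ≥ 8 give: l=8 → 1.
Orbitals: 1. Each orbital carries two spin states, so 1 × 2 = 2 states.

2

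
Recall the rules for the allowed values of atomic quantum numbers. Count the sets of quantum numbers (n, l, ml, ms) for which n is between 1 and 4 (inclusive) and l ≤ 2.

Per-shell orbital counts meeting the constraint:
n=1 → 1; n=2 → 4; n=3 → 9; n=4 → 9.
Orbitals: 1 + 4 + 9 + 9 = 23. Including both spin states (ms = ±1/2) gives 2 × 23 = 46 states.

46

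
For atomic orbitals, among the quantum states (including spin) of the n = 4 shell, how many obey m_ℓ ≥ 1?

12

For n = 4, ℓ ranges over 0 … 3.
Orbitals with m_ℓ ≥ 1, by ℓ: ℓ=1 → 1; ℓ=2 → 2; ℓ=3 → 3.
Orbitals: 1 + 2 + 3 = 6. Each orbital carries two spin states, so 6 × 2 = 12 states.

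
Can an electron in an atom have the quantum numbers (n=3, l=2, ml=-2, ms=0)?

The spin quantum number for an electron can only be ms = +1/2 or −1/2; ms = 0 is not one of those.

Invalid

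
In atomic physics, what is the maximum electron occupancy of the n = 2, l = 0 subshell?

A subshell with l = 0 has 2l+1 = 1 orbital, each holding 2 electrons (spin ±1/2), so 1 × 2 = 2.

2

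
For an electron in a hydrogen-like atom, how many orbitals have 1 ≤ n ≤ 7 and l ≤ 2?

Treat each shell separately and count matching orbitals:
n=1 → 1; n=2 → 4; n=3 → 9; n=4 → 9; n=5 → 9; n=6 → 9; n=7 → 9.
Total orbitals: 1 + 4 + 9 + 9 + 9 + 9 + 9 = 50.

50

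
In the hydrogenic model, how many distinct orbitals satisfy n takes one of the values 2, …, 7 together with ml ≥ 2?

35

Go shell by shell, enumerating (l, ml) with ml ≥ 2:
n=3 → 1; n=4 → 3; n=5 → 6; n=6 → 10; n=7 → 15.
Total orbitals: 1 + 3 + 6 + 10 + 15 = 35.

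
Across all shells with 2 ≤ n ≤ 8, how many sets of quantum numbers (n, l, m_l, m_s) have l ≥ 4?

220

Work shell by shell — for each n, count the (l, m_l) pairs that satisfy l ≥ 4:
n=5 → 9; n=6 → 20; n=7 → 33; n=8 → 48.
Orbitals: 9 + 20 + 33 + 48 = 110. Including both spin states (m_s = ±1/2) gives 2 × 110 = 220 states.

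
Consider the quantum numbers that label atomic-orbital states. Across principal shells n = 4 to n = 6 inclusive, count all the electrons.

Shell n has n² orbitals: 4²=16 + 5²=25 + 6²=36 = 77 orbitals.
Two spin states per orbital: 2 × 77 = 154 electrons.

154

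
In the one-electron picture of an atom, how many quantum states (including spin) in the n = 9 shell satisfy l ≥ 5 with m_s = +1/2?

56

Go through l = 0, …, 8 (the values permitted for n = 9).
Contributions: l=5 → 11; l=6 → 13; l=7 → 15; l=8 → 17.
Orbitals: 11 + 13 + 15 + 17 = 56. With m_s fixed to a single value there is one state per orbital, giving 56 states.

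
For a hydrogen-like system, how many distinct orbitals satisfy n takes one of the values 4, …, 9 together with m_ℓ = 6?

6

Go shell by shell, enumerating (ℓ, m_ℓ) with m_ℓ = 6:
n=7 → 1; n=8 → 2; n=9 → 3.
Total orbitals: 1 + 2 + 3 = 6.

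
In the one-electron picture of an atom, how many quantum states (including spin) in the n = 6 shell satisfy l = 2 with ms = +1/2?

For n = 6, l ranges over 0 … 5.
Contributions: l=2 → 5.
Orbitals: 5. With ms fixed to a single value there is one state per orbital, giving 5 states.

5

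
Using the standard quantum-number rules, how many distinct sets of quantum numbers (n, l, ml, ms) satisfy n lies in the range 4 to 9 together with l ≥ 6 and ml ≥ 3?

56

Per-shell orbital counts meeting the constraint:
n=7 → 4; n=8 → 9; n=9 → 15.
Orbitals: 4 + 9 + 15 = 28. Including both spin states (ms = ±1/2) gives 2 × 28 = 56 states.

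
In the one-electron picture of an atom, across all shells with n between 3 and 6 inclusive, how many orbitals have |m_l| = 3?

12

Work shell by shell — for each n, count the (l, m_l) pairs that satisfy |m_l| = 3:
n=4 → 2; n=5 → 4; n=6 → 6.
Total orbitals: 2 + 4 + 6 = 12.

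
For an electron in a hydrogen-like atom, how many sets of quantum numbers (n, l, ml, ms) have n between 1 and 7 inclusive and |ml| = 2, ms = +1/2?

30

For each n in the range, tally the orbitals obeying |ml| = 2:
n=3 → 2; n=4 → 4; n=5 → 6; n=6 → 8; n=7 → 10.
Orbitals: 2 + 4 + 6 + 8 + 10 = 30. With ms fixed to +1/2 there is one state per orbital, so 30 states.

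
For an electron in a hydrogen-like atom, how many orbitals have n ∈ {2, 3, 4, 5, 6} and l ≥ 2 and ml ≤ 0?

Treat each shell separately and count matching orbitals:
n=3 → 3; n=4 → 7; n=5 → 12; n=6 → 18.
Total orbitals: 3 + 7 + 12 + 18 = 40.

40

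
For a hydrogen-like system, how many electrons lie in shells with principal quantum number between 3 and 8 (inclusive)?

Shell n has n² orbitals: 3²=9 + 4²=16 + 5²=25 + 6²=36 + 7²=49 + 8²=64 = 199 orbitals.
Two spin states per orbital: 2 × 199 = 398 electrons.

398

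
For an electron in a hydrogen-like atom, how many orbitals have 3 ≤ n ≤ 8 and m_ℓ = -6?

For each n in the range, tally the orbitals obeying m_ℓ = -6:
n=7 → 1; n=8 → 2.
Total orbitals: 1 + 2 = 3.

3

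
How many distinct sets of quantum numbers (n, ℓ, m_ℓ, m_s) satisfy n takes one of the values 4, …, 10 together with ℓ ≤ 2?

Count contributing orbitals for each principal shell:
n=4 → 9; n=5 → 9; n=6 → 9; n=7 → 9; n=8 → 9; n=9 → 9; n=10 → 9.
Orbitals: 9 + 9 + 9 + 9 + 9 + 9 + 9 = 63. Including both spin states (m_s = ±1/2) gives 2 × 63 = 126 states.

126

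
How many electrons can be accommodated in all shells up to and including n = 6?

182

Total orbitals = 1² + 2² + 3² + 4² + 5² + 6² = 91. Doubling for spin gives 182 electrons.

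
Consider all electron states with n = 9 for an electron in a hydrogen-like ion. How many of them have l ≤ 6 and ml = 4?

6

The n = 9 shell has l = 0 through 8; check each.
The (l, ml) pairs meeting l ≤ 6 and ml = 4 give: l=4 → 1; l=5 → 1; l=6 → 1.
Orbitals: 1 + 1 + 1 = 3. Each orbital carries two spin states, so 3 × 2 = 6 states.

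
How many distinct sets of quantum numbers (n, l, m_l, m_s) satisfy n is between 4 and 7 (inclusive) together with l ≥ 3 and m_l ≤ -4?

20

Treat each shell separately and count matching orbitals:
n=5 → 1; n=6 → 3; n=7 → 6.
Orbitals: 1 + 3 + 6 = 10. Including both spin states (m_s = ±1/2) gives 2 × 10 = 20 states.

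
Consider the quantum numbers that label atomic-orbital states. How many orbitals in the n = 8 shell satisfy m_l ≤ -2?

For n = 8, l ranges over 0 … 7.
The (l, m_l) pairs meeting m_l ≤ -2 give: l=2 → 1; l=3 → 2; l=4 → 3; l=5 → 4; l=6 → 5; l=7 → 6.
Total orbitals: 1 + 2 + 3 + 4 + 5 + 6 = 21.

21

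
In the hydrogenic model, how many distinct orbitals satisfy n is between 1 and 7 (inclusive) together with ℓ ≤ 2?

Count contributing orbitals for each principal shell:
n=1 → 1; n=2 → 4; n=3 → 9; n=4 → 9; n=5 → 9; n=6 → 9; n=7 → 9.
Total orbitals: 1 + 4 + 9 + 9 + 9 + 9 + 9 = 50.

50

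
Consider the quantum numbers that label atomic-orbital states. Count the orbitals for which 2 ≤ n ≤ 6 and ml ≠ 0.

70

For each n in the range, tally the orbitals obeying ml ≠ 0:
n=2 → 2; n=3 → 6; n=4 → 12; n=5 → 20; n=6 → 30.
Total orbitals: 2 + 6 + 12 + 20 + 30 = 70.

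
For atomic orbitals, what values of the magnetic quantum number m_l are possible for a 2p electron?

The 2p subshell has l = 1, and m_l takes every integer from −l to +l. With l = 1 that gives the 3 values -1, 0, 1.

-1, 0, 1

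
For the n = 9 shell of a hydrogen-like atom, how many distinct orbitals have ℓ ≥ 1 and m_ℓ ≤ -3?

21

The n = 9 shell has ℓ = 0 through 8; check each.
The (ℓ, m_ℓ) pairs meeting ℓ ≥ 1 and m_ℓ ≤ -3 give: ℓ=3 → 1; ℓ=4 → 2; ℓ=5 → 3; ℓ=6 → 4; ℓ=7 → 5; ℓ=8 → 6.
Total orbitals: 1 + 2 + 3 + 4 + 5 + 6 = 21.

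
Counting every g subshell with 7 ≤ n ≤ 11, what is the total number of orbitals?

A g subshell (ℓ = 4) exists for every n ≥ 5, so shells n = 7, 8, 9, 10, 11 each contribute one — 5 subshells.
Since each g subshell has 2·4+1 = 9 orbitals, the total is 5 × 9 = 45.

45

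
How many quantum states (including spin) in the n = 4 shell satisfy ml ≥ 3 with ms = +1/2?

1

For n = 4, l ranges over 0 … 3.
Contributions: l=3 → 1.
Orbitals: 1. With ms fixed to a single value there is one state per orbital, giving 1 state.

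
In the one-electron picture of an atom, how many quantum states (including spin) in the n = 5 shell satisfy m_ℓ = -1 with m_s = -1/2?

4

The n = 5 shell has ℓ = 0 through 4; check each.
Contributions: ℓ=1 → 1; ℓ=2 → 1; ℓ=3 → 1; ℓ=4 → 1.
Orbitals: 1 + 1 + 1 + 1 = 4. With m_s fixed to a single value there is one state per orbital, giving 4 states.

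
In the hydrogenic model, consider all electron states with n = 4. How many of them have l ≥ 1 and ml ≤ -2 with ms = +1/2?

With n = 4 the allowed l are 0, 1, …, 3.
Orbitals with l ≥ 1 and ml ≤ -2, by l: l=2 → 1; l=3 → 2.
Orbitals: 1 + 2 = 3. With ms fixed to a single value there is one state per orbital, giving 3 states.

3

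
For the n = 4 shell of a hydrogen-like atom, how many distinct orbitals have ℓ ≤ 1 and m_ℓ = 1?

The n = 4 shell has ℓ = 0 through 3; check each.
Contributions: ℓ=1 → 1.
Total orbitals: 1.

1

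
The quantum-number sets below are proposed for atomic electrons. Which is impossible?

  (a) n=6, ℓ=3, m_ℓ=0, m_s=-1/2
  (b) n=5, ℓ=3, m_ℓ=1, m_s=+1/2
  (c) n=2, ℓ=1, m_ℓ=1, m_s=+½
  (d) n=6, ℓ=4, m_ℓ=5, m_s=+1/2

(d) has |m_ℓ| = 5 > ℓ = 4, violating −ℓ ≤ m_ℓ ≤ ℓ.
The remaining sets (a), (b), (c) satisfy all four rules.

(d)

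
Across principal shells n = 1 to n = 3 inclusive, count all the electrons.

Shell n has n² orbitals: 1²=1 + 2²=4 + 3²=9 = 14 orbitals.
Two spin states per orbital: 2 × 14 = 28 electrons.

28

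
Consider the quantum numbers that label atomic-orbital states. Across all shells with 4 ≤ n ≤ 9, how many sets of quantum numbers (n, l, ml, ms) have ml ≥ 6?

20

Treat each shell separately and count matching orbitals:
n=7 → 1; n=8 → 3; n=9 → 6.
Orbitals: 1 + 3 + 6 = 10. Including both spin states (ms = ±1/2) gives 2 × 10 = 20 states.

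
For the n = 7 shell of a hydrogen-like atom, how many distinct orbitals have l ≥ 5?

24

For n = 7, l ranges over 0 … 6.
The (l, m_l) pairs meeting l ≥ 5 give: l=5 → 11; l=6 → 13.
Total orbitals: 11 + 13 = 24.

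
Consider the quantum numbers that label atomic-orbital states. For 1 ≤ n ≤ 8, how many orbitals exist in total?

204

Total orbitals = 1² + 2² + 3² + 4² + 5² + 6² + 7² + 8² = 204.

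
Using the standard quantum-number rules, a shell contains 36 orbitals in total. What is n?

n = 6

n² = 36 ⇒ n = 6.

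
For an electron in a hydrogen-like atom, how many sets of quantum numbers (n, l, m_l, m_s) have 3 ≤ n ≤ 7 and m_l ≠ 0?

220

Count contributing orbitals for each principal shell:
n=3 → 6; n=4 → 12; n=5 → 20; n=6 → 30; n=7 → 42.
Orbitals: 6 + 12 + 20 + 30 + 42 = 110. Including both spin states (m_s = ±1/2) gives 2 × 110 = 220 states.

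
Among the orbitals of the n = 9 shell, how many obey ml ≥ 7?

3

The n = 9 shell has l = 0 through 8; check each.
Orbitals with ml ≥ 7, by l: l=7 → 1; l=8 → 2.
Total orbitals: 1 + 2 = 3.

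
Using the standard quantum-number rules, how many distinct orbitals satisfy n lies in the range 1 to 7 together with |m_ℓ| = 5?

6

Work shell by shell — for each n, count the (ℓ, m_ℓ) pairs that satisfy |m_ℓ| = 5:
n=6 → 2; n=7 → 4.
Total orbitals: 2 + 4 = 6.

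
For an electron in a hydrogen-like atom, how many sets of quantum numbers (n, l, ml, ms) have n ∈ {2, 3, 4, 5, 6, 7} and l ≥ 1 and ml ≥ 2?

70

Per-shell orbital counts meeting the constraint:
n=3 → 1; n=4 → 3; n=5 → 6; n=6 → 10; n=7 → 15.
Orbitals: 1 + 3 + 6 + 10 + 15 = 35. Including both spin states (ms = ±1/2) gives 2 × 35 = 70 states.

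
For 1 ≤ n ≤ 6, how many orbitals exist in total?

91

Total orbitals = 1² + 2² + 3² + 4² + 5² + 6² = 91.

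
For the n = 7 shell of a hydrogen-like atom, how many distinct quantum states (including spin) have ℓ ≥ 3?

80

With n = 7 the allowed ℓ are 0, 1, …, 6.
The (ℓ, m_ℓ) pairs meeting ℓ ≥ 3 give: ℓ=3 → 7; ℓ=4 → 9; ℓ=5 → 11; ℓ=6 → 13.
Orbitals: 7 + 9 + 11 + 13 = 40. Each orbital carries two spin states, so 40 × 2 = 80 states.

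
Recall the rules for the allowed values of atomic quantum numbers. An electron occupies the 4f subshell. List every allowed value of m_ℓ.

-3, -2, -1, 0, 1, 2, 3

The 4f subshell has ℓ = 3, and m_ℓ takes every integer from −ℓ to +ℓ. With ℓ = 3 that gives the 7 values -3, -2, -1, 0, 1, 2, 3.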